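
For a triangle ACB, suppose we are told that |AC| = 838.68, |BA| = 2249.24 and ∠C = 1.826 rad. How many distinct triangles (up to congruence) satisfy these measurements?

1

|AC|·sin C = 838.68·sin(1.826 rad) ≈ 811.5.
Since ∠C is not acute, a triangle exists only if |BA| > |AC|; here |BA| > |AC|, so there is exactly one triangle.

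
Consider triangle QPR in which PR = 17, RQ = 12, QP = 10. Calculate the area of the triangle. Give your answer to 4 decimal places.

58.9359

Semiperimeter s = (17 + 12 + 10)/2 = 19.5.
Heron's formula: area = √(19.5·2.5·7.5·9.5) ≈ 58.936.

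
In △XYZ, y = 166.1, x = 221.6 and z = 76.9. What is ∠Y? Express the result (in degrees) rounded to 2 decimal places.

By the law of cosines, cos Y = (z² + x² − y²) / (2·z·x) ≈ 0.80485, so ∠Y ≈ 36.40°.

∠Y ≈ 36.40°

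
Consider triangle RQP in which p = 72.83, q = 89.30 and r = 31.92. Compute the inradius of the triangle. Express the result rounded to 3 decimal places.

11.199

Semiperimeter s = (31.92 + 89.3 + 72.83)/2 = 97.025.
Heron's formula: area = √(97.025·65.105·7.725·24.195) ≈ 1086.6.
Inradius = area/s = 1086.6/97.025 ≈ 11.199.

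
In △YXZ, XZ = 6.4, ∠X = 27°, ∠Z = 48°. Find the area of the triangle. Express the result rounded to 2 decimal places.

The third angle is ∠Y = 180° − ∠X − ∠Z = 105.00°.
Law of sines: ZY = XZ·sin X/sin Y ≈ 3.008.
Law of sines: YX = XZ·sin Z/sin Y ≈ 4.9239.
Area = ½·XZ·ZY·sin Z ≈ 7.1533.

7.15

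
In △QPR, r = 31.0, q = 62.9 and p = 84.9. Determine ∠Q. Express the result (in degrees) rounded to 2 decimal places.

∠Q ≈ 36.84°

By the law of cosines, cos Q = (p² + r² − q²) / (2·p·r) ≈ 0.80030, so ∠Q ≈ 36.84°.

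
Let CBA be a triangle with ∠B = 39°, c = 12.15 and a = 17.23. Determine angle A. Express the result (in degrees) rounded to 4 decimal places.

By the law of cosines, b² = a² + c² − 2·a·c·cos B = 119.11, so b ≈ 10.914.
Law of cosines again: cos A = (c² + b² − a²)/(2·c·b) ≈ -0.11364, so ∠A ≈ 96.53°.

96.5250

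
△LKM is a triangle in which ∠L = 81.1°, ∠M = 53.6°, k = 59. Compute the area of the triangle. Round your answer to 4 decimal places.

The third angle is ∠K = 180° − ∠M − ∠L = 45.30°.
Law of sines: l = k·sin L/sin K ≈ 82.006.
Law of sines: m = k·sin M/sin K ≈ 66.81.
Area = ½·k·l·sin M ≈ 1947.2.

area ≈ 1947.1742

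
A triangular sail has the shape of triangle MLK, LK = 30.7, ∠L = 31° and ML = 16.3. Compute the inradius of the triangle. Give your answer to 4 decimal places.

By the law of cosines, KM² = ML² + LK² − 2·ML·LK·cos L = 350.31, so KM ≈ 18.717.
Area = ½·ML·LK·sin L ≈ 128.87.
Semiperimeter s = (30.7+18.717+16.3)/2 = 32.858.
Inradius = area/s = 128.87/32.858 ≈ 3.9218.

3.9218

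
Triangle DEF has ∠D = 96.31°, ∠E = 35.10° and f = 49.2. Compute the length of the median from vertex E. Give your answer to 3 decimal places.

The third angle is ∠F = 180° − ∠D − ∠E = 48.59°.
Law of sines: d = f·sin D/sin F ≈ 65.203.
Law of sines: e = f·sin E/sin F ≈ 37.721.
Median from E: ½√(2·f² + 2·d² − e²) ≈ 54.592.

54.592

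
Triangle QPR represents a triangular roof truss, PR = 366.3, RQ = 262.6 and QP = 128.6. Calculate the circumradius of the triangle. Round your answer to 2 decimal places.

264.21

By the law of cosines, cos Q = (RQ² + QP² − PR²) / (2·RQ·QP) ≈ -0.72074, so ∠Q ≈ 136.12°.
Circumradius = PR/(2 sin Q) ≈ 264.21.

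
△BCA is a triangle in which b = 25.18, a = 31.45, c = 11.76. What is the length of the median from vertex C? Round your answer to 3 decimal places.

Median from C: ½√(2·a² + 2·b² − c²) ≈ 27.875.

m_C ≈ 27.875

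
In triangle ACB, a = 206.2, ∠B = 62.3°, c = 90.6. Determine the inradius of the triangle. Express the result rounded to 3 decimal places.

By the law of cosines, b² = a² + c² − 2·a·c·cos B = 33359, so b ≈ 182.64.
Area = ½·a·c·sin B ≈ 8270.3.
Semiperimeter s = (206.2+90.6+182.64)/2 = 239.72.
Inradius = area/s = 8270.3/239.72 ≈ 34.5.

r ≈ 34.500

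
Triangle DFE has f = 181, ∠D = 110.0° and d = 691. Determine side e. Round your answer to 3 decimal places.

Law of sines: sin F = f·sin D/d ≈ 0.24614.
Since d ≥ f, only the acute value applies: ∠F ≈ 14.25°.
Then ∠E = 180° − ∠D − ∠F ≈ 55.75°.
Law of sines gives e = d·sin E/sin D ≈ 607.83.

607.835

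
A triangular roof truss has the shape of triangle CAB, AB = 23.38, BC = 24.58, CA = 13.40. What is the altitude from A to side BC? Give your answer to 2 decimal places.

Semiperimeter s = (23.38 + 24.58 + 13.4)/2 = 30.68.
Heron's formula: area = √(30.68·7.3·6.1·17.28) ≈ 153.65.
The altitude from A has length 2·area/BC ≈ 12.502.

12.50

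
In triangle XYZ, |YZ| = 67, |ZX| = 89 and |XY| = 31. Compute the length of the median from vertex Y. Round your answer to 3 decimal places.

Median from Y: ½√(2·|XY|² + 2·|YZ|² − |ZX|²) ≈ 27.29.

m_Y ≈ 27.290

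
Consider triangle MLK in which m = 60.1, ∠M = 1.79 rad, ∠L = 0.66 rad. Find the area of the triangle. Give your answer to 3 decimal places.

area ≈ 723.505

The third angle is ∠K = π − ∠M − ∠L = 0.692 rad.
Law of sines: l = m·sin L/sin M ≈ 37.752.
Law of sines: k = m·sin K/sin M ≈ 39.269.
Area = ½·m·l·sin K ≈ 723.5.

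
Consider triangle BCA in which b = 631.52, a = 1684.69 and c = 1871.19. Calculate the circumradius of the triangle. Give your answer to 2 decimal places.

By the law of cosines, cos B = (c² + a² − b²) / (2·c·a) ≈ 0.94226, so ∠B ≈ 19.57°.
Circumradius = b/(2 sin B) ≈ 942.9.

942.90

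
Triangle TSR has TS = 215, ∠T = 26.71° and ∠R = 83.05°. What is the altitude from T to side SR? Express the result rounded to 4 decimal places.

The third angle is ∠S = 180° − ∠R − ∠T = 70.24°.
Law of sines: SR = TS·sin T/sin R ≈ 97.352.
Law of sines: RT = TS·sin S/sin R ≈ 203.84.
Area = ½·TS·SR·sin S ≈ 9849.2.
The altitude from T has length 2·area/SR ≈ 202.34.

202.3402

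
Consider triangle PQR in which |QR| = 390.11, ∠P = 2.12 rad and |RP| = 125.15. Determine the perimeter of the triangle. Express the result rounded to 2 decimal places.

825.15

Law of sines: sin Q = |RP|·sin P/|QR| ≈ 0.27363.
Since |QR| ≥ |RP|, only the acute value applies: ∠Q ≈ 0.277 rad.
Then ∠R = π − ∠P − ∠Q ≈ 0.744 rad.
Law of sines gives |PQ| = |QR|·sin R/sin P ≈ 309.89.
Semiperimeter s = (390.11+125.15+309.89)/2 = 412.58.
Perimeter = 390.11 + 125.15 + 309.89 = 825.15.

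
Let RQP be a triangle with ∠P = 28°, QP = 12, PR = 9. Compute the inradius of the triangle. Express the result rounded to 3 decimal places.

By the law of cosines, RQ² = QP² + PR² − 2·QP·PR·cos P = 34.283, so RQ ≈ 5.8552.
Area = ½·QP·PR·sin P ≈ 25.351.
Semiperimeter s = (12+9+5.8552)/2 = 13.428.
Inradius = area/s = 25.351/13.428 ≈ 1.888.

1.888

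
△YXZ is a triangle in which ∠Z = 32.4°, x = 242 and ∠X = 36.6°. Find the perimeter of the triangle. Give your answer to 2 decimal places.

The third angle is ∠Y = 180° − ∠X − ∠Z = 111.00°.
Law of sines: y = x·sin Y/sin X ≈ 378.93.
Law of sines: z = x·sin Z/sin X ≈ 217.49.
Semiperimeter s = (378.93+242+217.49)/2 = 419.21.
Perimeter = 378.93 + 242 + 217.49 = 838.41.

perimeter ≈ 838.41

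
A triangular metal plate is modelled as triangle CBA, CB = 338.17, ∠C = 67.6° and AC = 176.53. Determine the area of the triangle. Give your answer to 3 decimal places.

area ≈ 27596.382

Area = ½·AC·CB·sin C ≈ 27596.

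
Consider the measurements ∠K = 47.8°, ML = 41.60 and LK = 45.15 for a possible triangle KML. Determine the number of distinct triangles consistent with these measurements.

2

LK·sin K = 45.15·sin(47.8°) ≈ 33.45.
Since LK sin K < ML < LK (33.45 < 41.60 < 45.15), two triangles exist.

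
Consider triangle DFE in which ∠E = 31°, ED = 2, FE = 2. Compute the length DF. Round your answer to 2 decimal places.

By the law of cosines, DF² = FE² + ED² − 2·FE·ED·cos E = 1.1427, so DF ≈ 1.069.

1.07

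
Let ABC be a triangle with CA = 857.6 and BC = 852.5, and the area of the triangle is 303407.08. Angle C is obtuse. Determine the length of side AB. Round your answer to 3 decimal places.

1509.240

From area = ½·BC·CA·sin C, we get sin C = 2·area/(BC·CA) ≈ 0.83000.
Taking the obtuse solution, ∠C ≈ 123.90°.
Law of cosines then gives AB ≈ 1509.2.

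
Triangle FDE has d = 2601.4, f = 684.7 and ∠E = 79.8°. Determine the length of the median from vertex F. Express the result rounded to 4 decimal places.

m_F ≈ 2563.0189

By the law of cosines, e² = f² + d² − 2·f·d·cos E = 6.6053e+06, so e ≈ 2570.1.
Median from F: ½√(2·d² + 2·e² − f²) ≈ 2563.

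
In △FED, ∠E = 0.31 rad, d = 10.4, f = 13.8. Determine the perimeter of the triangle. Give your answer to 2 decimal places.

perimeter ≈ 29.22

By the law of cosines, e² = d² + f² − 2·d·f·cos E = 25.242, so e ≈ 5.0242.
Semiperimeter s = (13.8+5.0242+10.4)/2 = 14.612.
Perimeter = 13.8 + 5.0242 + 10.4 = 29.224.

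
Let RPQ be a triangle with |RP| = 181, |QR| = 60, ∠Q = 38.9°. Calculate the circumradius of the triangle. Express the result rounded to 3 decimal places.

Law of sines: sin P = |QR|·sin Q/|RP| ≈ 0.20816.
Since |RP| ≥ |QR|, only the acute value applies: ∠P ≈ 12.01°.
Then ∠R = 180° − ∠Q − ∠P ≈ 129.09°.
Law of sines gives |PQ| = |RP|·sin R/sin Q ≈ 223.73.
Circumradius = |RP|/(2 sin Q) ≈ 144.12.

144.117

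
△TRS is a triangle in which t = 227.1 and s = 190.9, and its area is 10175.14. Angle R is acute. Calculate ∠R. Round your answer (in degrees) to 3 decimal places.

From area = ½·s·t·sin R, we get sin R = 2·area/(s·t) ≈ 0.46940.
Taking the acute solution, ∠R ≈ 28.00°.

∠R ≈ 27.996°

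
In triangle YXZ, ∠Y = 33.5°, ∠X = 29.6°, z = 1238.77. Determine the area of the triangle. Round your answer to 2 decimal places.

The third angle is ∠Z = 180° − ∠Y − ∠X = 116.90°.
Law of sines: y = z·sin Y/sin Z ≈ 766.68.
Law of sines: x = z·sin X/sin Z ≈ 686.12.
Area = ½·z·y·sin X ≈ 2.3456e+05.

area ≈ 234558.10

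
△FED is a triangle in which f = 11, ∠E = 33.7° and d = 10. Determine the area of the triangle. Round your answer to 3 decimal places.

Area = ½·d·f·sin E ≈ 30.516.

area ≈ 30.516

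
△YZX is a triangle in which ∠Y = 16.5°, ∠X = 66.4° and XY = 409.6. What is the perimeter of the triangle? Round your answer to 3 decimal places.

The third angle is ∠Z = 180° − ∠X − ∠Y = 97.10°.
Law of sines: ZX = XY·sin Y/sin Z ≈ 117.23.
Law of sines: YZ = XY·sin X/sin Z ≈ 378.24.
Semiperimeter s = (117.23+409.6+378.24)/2 = 452.54.
Perimeter = 117.23 + 409.6 + 378.24 = 905.07.

905.074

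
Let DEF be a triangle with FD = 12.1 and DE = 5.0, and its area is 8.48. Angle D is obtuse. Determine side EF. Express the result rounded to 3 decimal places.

16.958

From area = ½·FD·DE·sin D, we get sin D = 2·area/(FD·DE) ≈ 0.28033.
Taking the obtuse solution, ∠D ≈ 163.72°.
Law of cosines then gives EF ≈ 16.958.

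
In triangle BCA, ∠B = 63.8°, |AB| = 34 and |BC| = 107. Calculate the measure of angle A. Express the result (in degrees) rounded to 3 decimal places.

By the law of cosines, |CA|² = |AB|² + |BC|² − 2·|AB|·|BC|·cos B = 9392.6, so |CA| ≈ 96.915.
Law of cosines again: cos A = (|CA|² + |AB|² − |BC|²)/(2·|CA|·|AB|) ≈ -0.13663, so ∠A ≈ 97.85°.

97.853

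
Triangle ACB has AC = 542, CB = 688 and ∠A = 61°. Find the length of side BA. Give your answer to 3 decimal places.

761.391

Law of sines: sin B = AC·sin A/CB ≈ 0.68902.
Since CB ≥ AC, only the acute value applies: ∠B ≈ 43.55°.
Then ∠C = 180° − ∠A − ∠B ≈ 75.45°.
Law of sines gives BA = CB·sin C/sin A ≈ 761.39.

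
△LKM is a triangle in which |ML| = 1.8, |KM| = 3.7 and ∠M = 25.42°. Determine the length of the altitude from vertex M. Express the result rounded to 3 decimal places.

1.292

By the law of cosines, |LK|² = |KM|² + |ML|² − 2·|KM|·|ML|·cos M = 4.8996, so |LK| ≈ 2.2135.
Area = ½·|KM|·|ML|·sin M ≈ 1.4294.
The altitude from M has length 2·area/|LK| ≈ 1.2915.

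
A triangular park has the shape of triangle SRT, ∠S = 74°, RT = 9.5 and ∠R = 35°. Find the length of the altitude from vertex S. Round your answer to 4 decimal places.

5.3597

The third angle is ∠T = 180° − ∠S − ∠R = 71.00°.
Law of sines: TS = RT·sin R/sin S ≈ 5.6686.
Law of sines: SR = RT·sin T/sin S ≈ 9.3444.
Area = ½·RT·TS·sin T ≈ 25.459.
The altitude from S has length 2·area/RT ≈ 5.3597.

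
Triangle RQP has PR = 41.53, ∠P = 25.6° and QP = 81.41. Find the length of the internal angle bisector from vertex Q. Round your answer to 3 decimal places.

t_Q ≈ 58.855

By the law of cosines, RQ² = QP² + PR² − 2·QP·PR·cos P = 2254.2, so RQ ≈ 47.479.
Law of cosines again: cos Q = (RQ² + QP² − PR²)/(2·RQ·QP) ≈ 0.92583, so ∠Q ≈ 22.21°.
The bisector from Q has length 2·RQ·QP·cos(∠Q/2)/(RQ+QP) ≈ 58.855.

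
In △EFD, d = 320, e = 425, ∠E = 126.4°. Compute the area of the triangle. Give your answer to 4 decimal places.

19081.2926

Law of sines: sin D = d·sin E/e ≈ 0.60604.
Since e ≥ d, only the acute value applies: ∠D ≈ 37.30°.
Then ∠F = 180° − ∠E − ∠D ≈ 16.30°.
Law of sines gives f = e·sin F/sin E ≈ 148.17.
Area = ½·e·d·sin F ≈ 19081.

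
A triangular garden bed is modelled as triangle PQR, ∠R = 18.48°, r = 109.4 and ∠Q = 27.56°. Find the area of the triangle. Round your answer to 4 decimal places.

The third angle is ∠P = 180° − ∠Q − ∠R = 133.96°.
Law of sines: p = r·sin P/sin R ≈ 248.44.
Law of sines: q = r·sin Q/sin R ≈ 159.69.
Area = ½·r·p·sin Q ≈ 6287.6.

6287.6209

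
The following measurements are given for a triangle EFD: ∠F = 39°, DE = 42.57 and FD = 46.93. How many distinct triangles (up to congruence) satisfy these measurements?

2

FD·sin F = 46.93·sin(39°) ≈ 29.53.
Since FD sin F < DE < FD (29.53 < 42.57 < 46.93), two triangles exist.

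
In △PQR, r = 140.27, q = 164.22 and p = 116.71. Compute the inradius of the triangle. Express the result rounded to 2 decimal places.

Semiperimeter s = (116.71 + 164.22 + 140.27)/2 = 210.6.
Heron's formula: area = √(210.6·93.89·46.38·70.33) ≈ 8031.1.
Inradius = area/s = 8031.1/210.6 ≈ 38.134.

38.13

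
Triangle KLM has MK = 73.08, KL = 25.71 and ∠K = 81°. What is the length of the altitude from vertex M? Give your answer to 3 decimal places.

By the law of cosines, LM² = MK² + KL² − 2·MK·KL·cos K = 5413.8, so LM ≈ 73.579.
Area = ½·MK·KL·sin K ≈ 927.88.
The altitude from M has length 2·area/KL ≈ 72.18.

h_M ≈ 72.180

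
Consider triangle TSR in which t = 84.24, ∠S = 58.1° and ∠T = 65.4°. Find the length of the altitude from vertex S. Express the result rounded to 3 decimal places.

h_S ≈ 70.247

The third angle is ∠R = 180° − ∠T − ∠S = 56.50°.
Law of sines: s = t·sin S/sin T ≈ 78.657.
Law of sines: r = t·sin R/sin T ≈ 77.259.
Area = ½·t·s·sin R ≈ 2762.7.
The altitude from S has length 2·area/s ≈ 70.247.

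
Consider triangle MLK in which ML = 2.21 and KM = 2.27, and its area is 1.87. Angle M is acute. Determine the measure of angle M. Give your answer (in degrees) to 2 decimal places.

∠M ≈ 48.20°

From area = ½·KM·ML·sin M, we get sin M = 2·area/(KM·ML) ≈ 0.74551.
Taking the acute solution, ∠M ≈ 48.20°.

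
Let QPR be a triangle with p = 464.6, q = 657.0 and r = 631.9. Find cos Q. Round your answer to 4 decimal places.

cos Q ≈ 0.3125

By the law of cosines, cos Q = (p² + r² − q²) / (2·p·r) ≈ 0.31252, so ∠Q ≈ 71.79°.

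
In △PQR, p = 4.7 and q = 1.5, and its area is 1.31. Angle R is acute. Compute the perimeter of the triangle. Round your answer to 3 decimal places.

From area = ½·p·q·sin R, we get sin R = 2·area/(p·q) ≈ 0.37163.
Taking the acute solution, ∠R ≈ 21.82°.
Law of cosines then gives r ≈ 3.3541.
Perimeter = 4.7 + 1.5 + 3.3541 = 9.5541.

perimeter ≈ 9.554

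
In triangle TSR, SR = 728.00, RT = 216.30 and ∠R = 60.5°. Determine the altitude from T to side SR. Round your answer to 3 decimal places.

By the law of cosines, TS² = SR² + RT² − 2·SR·RT·cos R = 4.2169e+05, so TS ≈ 649.38.
Area = ½·SR·RT·sin R ≈ 68526.
The altitude from T has length 2·area/SR ≈ 188.26.

h_T ≈ 188.258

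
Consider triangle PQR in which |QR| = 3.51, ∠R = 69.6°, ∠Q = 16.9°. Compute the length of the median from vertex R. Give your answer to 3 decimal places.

The third angle is ∠P = 180° − ∠Q − ∠R = 93.50°.
Law of sines: |RP| = |QR|·sin Q/sin P ≈ 1.0223.
Law of sines: |PQ| = |QR|·sin R/sin P ≈ 3.296.
Median from R: ½√(2·|QR|² + 2·|RP|² − |PQ|²) ≈ 1.9916.

1.992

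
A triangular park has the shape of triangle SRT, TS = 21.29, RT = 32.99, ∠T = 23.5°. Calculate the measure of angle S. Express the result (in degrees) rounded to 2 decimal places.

∠S ≈ 124.27°

By the law of cosines, SR² = RT² + TS² − 2·RT·TS·cos T = 253.4, so SR ≈ 15.918.
Law of cosines again: cos S = (TS² + SR² − RT²)/(2·TS·SR) ≈ -0.56311, so ∠S ≈ 124.27°.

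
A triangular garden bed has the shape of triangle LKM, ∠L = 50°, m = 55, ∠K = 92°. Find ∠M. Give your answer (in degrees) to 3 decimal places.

∠M ≈ 38.000°

The third angle is ∠M = 180° − ∠L − ∠K = 38.00°.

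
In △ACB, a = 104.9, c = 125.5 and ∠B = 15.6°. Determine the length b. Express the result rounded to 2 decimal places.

37.34

By the law of cosines, b² = a² + c² − 2·a·c·cos B = 1394.3, so b ≈ 37.34.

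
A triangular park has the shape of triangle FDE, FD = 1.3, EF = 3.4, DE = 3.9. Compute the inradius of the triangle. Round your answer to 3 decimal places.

Semiperimeter s = (3.9 + 3.4 + 1.3)/2 = 4.3.
Heron's formula: area = √(4.3·0.4·0.9·3) ≈ 2.155.
Inradius = area/s = 2.155/4.3 ≈ 0.50116.

r ≈ 0.501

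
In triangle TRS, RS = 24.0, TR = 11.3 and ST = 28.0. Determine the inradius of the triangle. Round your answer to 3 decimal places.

Semiperimeter s = (24 + 28 + 11.3)/2 = 31.65.
Heron's formula: area = √(31.65·7.65·3.65·20.35) ≈ 134.11.
Inradius = area/s = 134.11/31.65 ≈ 4.2371.

4.237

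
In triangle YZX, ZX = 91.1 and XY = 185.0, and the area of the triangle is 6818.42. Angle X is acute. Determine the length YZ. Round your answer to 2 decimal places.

150.72

From area = ½·ZX·XY·sin X, we get sin X = 2·area/(ZX·XY) ≈ 0.80914.
Taking the acute solution, ∠X ≈ 54.01°.
Law of cosines then gives YZ ≈ 150.72.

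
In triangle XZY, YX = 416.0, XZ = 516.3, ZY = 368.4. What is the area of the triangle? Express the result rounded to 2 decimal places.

75897.16

Semiperimeter s = (368.4 + 416 + 516.3)/2 = 650.35.
Heron's formula: area = √(650.35·281.95·234.35·134.05) ≈ 75897.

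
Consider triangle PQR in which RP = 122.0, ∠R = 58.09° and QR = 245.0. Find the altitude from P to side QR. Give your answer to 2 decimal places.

103.56

By the law of cosines, PQ² = QR² + RP² − 2·QR·RP·cos R = 43310, so PQ ≈ 208.11.
Area = ½·QR·RP·sin R ≈ 12687.
The altitude from P has length 2·area/QR ≈ 103.56.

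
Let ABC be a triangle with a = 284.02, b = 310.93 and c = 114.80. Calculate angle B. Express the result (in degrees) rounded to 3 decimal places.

92.488

By the law of cosines, cos B = (c² + a² − b²) / (2·c·a) ≈ -0.04341, so ∠B ≈ 92.49°.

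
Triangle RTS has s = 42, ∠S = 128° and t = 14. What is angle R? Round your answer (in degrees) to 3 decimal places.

Law of sines: sin T = t·sin S/s ≈ 0.26267.
Since s ≥ t, only the acute value applies: ∠T ≈ 15.23°.
Then ∠R = 180° − ∠S − ∠T ≈ 36.77°.

∠R ≈ 36.771°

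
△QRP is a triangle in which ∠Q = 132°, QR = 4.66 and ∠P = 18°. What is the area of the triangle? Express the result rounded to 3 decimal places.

13.056

The third angle is ∠R = 180° − ∠P − ∠Q = 30.00°.
Law of sines: RP = QR·sin Q/sin P ≈ 11.207.
Law of sines: PQ = QR·sin R/sin P ≈ 7.54.
Area = ½·QR·RP·sin R ≈ 13.056.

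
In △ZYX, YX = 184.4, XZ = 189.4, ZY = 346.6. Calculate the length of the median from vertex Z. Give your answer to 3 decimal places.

Median from Z: ½√(2·XZ² + 2·ZY² − YX²) ≈ 263.63.

m_Z ≈ 263.631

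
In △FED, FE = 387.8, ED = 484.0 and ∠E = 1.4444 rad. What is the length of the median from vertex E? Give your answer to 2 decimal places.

By the law of cosines, DF² = FE² + ED² − 2·FE·ED·cos E = 3.3732e+05, so DF ≈ 580.8.
Median from E: ½√(2·FE² + 2·ED² − DF²) ≈ 328.62.

m_E ≈ 328.62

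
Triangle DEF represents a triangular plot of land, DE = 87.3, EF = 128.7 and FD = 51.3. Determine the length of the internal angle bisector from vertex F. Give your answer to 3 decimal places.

By the law of cosines, cos F = (EF² + FD² − DE²) / (2·EF·FD) ≈ 0.87652, so ∠F ≈ 28.77°.
The bisector from F has length 2·EF·FD·cos(∠F/2)/(EF+FD) ≈ 71.058.

t_F ≈ 71.058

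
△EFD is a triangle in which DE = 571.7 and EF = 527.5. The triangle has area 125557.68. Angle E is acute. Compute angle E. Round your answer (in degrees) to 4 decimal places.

∠E ≈ 56.3759°

From area = ½·DE·EF·sin E, we get sin E = 2·area/(DE·EF) ≈ 0.83269.
Taking the acute solution, ∠E ≈ 56.38°.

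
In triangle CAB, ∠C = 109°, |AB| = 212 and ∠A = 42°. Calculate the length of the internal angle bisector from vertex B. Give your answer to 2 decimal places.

The third angle is ∠B = 180° − ∠C − ∠A = 29.00°.
Law of sines: |BC| = |AB|·sin A/sin C ≈ 150.03.
Law of sines: |CA| = |AB|·sin B/sin C ≈ 108.7.
The bisector from B has length 2·|AB|·|BC|·cos(∠B/2)/(|AB|+|BC|) ≈ 170.11.

t_B ≈ 170.11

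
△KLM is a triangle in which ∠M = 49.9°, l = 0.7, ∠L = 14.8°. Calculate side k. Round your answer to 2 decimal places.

The third angle is ∠K = 180° − ∠L − ∠M = 115.30°.
Law of sines: k = l·sin K/sin L ≈ 2.4775.

2.48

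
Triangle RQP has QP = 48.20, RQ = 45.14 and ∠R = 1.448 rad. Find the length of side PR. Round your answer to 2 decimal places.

Law of sines: sin P = RQ·sin R/QP ≈ 0.92946.
Since QP ≥ RQ, only the acute value applies: ∠P ≈ 1.193 rad.
Then ∠Q = π − ∠R − ∠P ≈ 0.501 rad.
Law of sines gives PR = QP·sin Q/sin R ≈ 23.311.

23.31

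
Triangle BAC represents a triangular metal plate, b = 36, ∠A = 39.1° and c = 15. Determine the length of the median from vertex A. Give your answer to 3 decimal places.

24.285

By the law of cosines, a² = c² + b² − 2·c·b·cos A = 682.87, so a ≈ 26.132.
Median from A: ½√(2·c² + 2·b² − a²) ≈ 24.285.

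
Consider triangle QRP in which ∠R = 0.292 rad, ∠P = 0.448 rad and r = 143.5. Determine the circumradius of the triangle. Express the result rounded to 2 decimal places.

The third angle is ∠Q = π − ∠R − ∠P = 2.402 rad.
Law of sines: q = r·sin Q/sin R ≈ 336.13.
Law of sines: p = r·sin P/sin R ≈ 215.93.
Circumradius = r/(2 sin R) ≈ 249.25.

249.25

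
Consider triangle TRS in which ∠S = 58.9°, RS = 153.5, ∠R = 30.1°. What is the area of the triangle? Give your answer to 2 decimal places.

5059.91

The third angle is ∠T = 180° − ∠R − ∠S = 91.00°.
Law of sines: ST = RS·sin R/sin T ≈ 76.994.
Law of sines: TR = RS·sin S/sin T ≈ 131.46.
Area = ½·RS·ST·sin S ≈ 5059.9.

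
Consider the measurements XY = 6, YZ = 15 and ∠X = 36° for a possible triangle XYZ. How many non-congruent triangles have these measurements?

XY·sin X = 6·sin(36°) ≈ 3.527.
Since YZ ≥ XY, exactly one triangle exists.

1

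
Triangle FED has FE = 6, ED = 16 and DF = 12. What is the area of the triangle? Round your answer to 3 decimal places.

Semiperimeter s = (16 + 12 + 6)/2 = 17.
Heron's formula: area = √(17·1·5·11) ≈ 30.578.

area ≈ 30.578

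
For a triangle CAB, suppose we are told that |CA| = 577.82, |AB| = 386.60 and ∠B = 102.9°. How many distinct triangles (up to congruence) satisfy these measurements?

|AB|·sin B = 386.60·sin(102.9°) ≈ 376.8.
Since ∠B is not acute, a triangle exists only if |CA| > |AB|; here |CA| > |AB|, so there is exactly one triangle.

1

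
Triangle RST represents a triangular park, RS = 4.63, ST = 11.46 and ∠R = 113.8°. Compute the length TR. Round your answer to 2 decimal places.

8.78

Law of sines: sin T = RS·sin R/ST ≈ 0.36966.
Since ST ≥ RS, only the acute value applies: ∠T ≈ 21.69°.
Then ∠S = 180° − ∠R − ∠T ≈ 44.51°.
Law of sines gives TR = ST·sin S/sin R ≈ 8.7799.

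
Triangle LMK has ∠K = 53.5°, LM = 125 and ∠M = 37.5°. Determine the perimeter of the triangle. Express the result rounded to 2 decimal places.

The third angle is ∠L = 180° − ∠M − ∠K = 89.00°.
Law of sines: MK = LM·sin L/sin K ≈ 155.48.
Law of sines: KL = LM·sin M/sin K ≈ 94.663.
Semiperimeter s = (155.48+94.663+125)/2 = 187.57.
Perimeter = 155.48 + 94.663 + 125 = 375.14.

perimeter ≈ 375.14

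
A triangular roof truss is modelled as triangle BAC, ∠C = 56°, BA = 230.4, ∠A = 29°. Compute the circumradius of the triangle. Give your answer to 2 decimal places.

R ≈ 138.96

The third angle is ∠B = 180° − ∠A − ∠C = 95.00°.
Law of sines: AC = BA·sin B/sin C ≈ 276.86.
Law of sines: CB = BA·sin A/sin C ≈ 134.73.
Circumradius = BA/(2 sin C) ≈ 138.96.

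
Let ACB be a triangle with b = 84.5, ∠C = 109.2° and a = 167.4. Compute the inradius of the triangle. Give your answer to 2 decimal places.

28.87

By the law of cosines, c² = b² + a² − 2·b·a·cos C = 44467, so c ≈ 210.87.
Area = ½·b·a·sin C ≈ 6679.2.
Semiperimeter s = (167.4+210.87+84.5)/2 = 231.39.
Inradius = area/s = 6679.2/231.39 ≈ 28.866.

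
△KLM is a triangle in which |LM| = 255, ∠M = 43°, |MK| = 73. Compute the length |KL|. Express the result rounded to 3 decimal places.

By the law of cosines, |KL|² = |LM|² + |MK|² − 2·|LM|·|MK|·cos M = 43126, so |KL| ≈ 207.67.

207.667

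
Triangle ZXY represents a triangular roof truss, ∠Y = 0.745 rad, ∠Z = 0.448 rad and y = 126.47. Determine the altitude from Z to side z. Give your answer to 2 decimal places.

The third angle is ∠X = π − ∠Y − ∠Z = 1.949 rad.
Law of sines: z = y·sin Z/sin Y ≈ 80.803.
Law of sines: x = y·sin X/sin Y ≈ 173.39.
Area = ½·y·z·sin X ≈ 4749.3.
The altitude from Z has length 2·area/z ≈ 117.55.

117.55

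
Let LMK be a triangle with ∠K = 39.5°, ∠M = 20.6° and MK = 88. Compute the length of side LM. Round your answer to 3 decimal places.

64.569

The third angle is ∠L = 180° − ∠M − ∠K = 119.90°.
Law of sines: LM = MK·sin K/sin L ≈ 64.569.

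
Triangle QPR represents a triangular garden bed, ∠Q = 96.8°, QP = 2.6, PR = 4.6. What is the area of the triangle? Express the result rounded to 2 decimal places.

Law of sines: sin R = QP·sin Q/PR ≈ 0.56124.
Since PR ≥ QP, only the acute value applies: ∠R ≈ 34.14°.
Then ∠P = 180° − ∠Q − ∠R ≈ 49.06°.
Law of sines gives RQ = PR·sin P/sin Q ≈ 3.4993.
Area = ½·PR·QP·sin P ≈ 4.5172.

area ≈ 4.52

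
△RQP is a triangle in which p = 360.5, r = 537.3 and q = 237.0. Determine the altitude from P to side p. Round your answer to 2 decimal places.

Semiperimeter s = (537.3 + 237 + 360.5)/2 = 567.4.
Heron's formula: area = √(567.4·30.1·330.4·206.9) ≈ 34169.
The altitude from P has length 2·area/p ≈ 189.56.

h_P ≈ 189.56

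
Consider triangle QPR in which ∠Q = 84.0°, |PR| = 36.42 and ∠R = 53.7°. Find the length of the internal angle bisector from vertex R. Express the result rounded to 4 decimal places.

The third angle is ∠P = 180° − ∠R − ∠Q = 42.30°.
Law of sines: |RQ| = |PR|·sin P/sin Q ≈ 24.646.
Law of sines: |QP| = |PR|·sin R/sin Q ≈ 29.514.
The bisector from R has length 2·|PR|·|RQ|·cos(∠R/2)/(|PR|+|RQ|) ≈ 26.229.

t_R ≈ 26.2287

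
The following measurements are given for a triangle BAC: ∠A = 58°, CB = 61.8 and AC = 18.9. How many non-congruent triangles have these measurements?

AC·sin A = 18.9·sin(58°) ≈ 16.03.
Since CB ≥ AC, exactly one triangle exists.

1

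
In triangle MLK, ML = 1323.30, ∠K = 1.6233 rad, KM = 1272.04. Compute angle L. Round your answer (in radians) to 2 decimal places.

∠L ≈ 1.29 rad

Law of sines: sin L = KM·sin K/ML ≈ 0.95994.
Since ML ≥ KM, only the acute value applies: ∠L ≈ 1.2868 rad.
Then ∠M = π − ∠K − ∠L ≈ 0.2315 rad.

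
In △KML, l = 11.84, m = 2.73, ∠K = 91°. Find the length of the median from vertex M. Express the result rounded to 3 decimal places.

By the law of cosines, k² = m² + l² − 2·m·l·cos K = 148.77, so k ≈ 12.197.
Median from M: ½√(2·l² + 2·k² − m²) ≈ 11.942.

m_M ≈ 11.942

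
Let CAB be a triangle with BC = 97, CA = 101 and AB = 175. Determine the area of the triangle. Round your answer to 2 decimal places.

Semiperimeter s = (175 + 97 + 101)/2 = 186.5.
Heron's formula: area = √(186.5·11.5·89.5·85.5) ≈ 4051.2.

area ≈ 4051.19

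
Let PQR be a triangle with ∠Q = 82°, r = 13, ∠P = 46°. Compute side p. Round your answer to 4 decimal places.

The third angle is ∠R = 180° − ∠P − ∠Q = 52.00°.
Law of sines: p = r·sin P/sin R ≈ 11.867.

11.8671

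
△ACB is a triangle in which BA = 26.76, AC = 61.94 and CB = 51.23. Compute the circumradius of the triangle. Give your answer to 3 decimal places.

31.489

By the law of cosines, cos A = (BA² + AC² − CB²) / (2·BA·AC) ≈ 0.58164, so ∠A ≈ 54.43°.
Circumradius = CB/(2 sin A) ≈ 31.489.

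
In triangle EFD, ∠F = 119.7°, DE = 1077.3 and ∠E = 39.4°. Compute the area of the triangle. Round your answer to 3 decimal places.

The third angle is ∠D = 180° − ∠E − ∠F = 20.90°.
Law of sines: FD = DE·sin E/sin F ≈ 787.21.
Law of sines: EF = DE·sin D/sin F ≈ 442.44.
Area = ½·DE·FD·sin D ≈ 1.5127e+05.

151267.800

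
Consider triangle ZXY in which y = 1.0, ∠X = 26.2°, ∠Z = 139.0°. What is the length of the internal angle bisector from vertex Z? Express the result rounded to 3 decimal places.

t_Z ≈ 0.444

The third angle is ∠Y = 180° − ∠Z − ∠X = 14.80°.
Law of sines: z = y·sin Z/sin Y ≈ 2.5683.
Law of sines: x = y·sin X/sin Y ≈ 1.7284.
The bisector from Z has length 2·x·y·cos(∠Z/2)/(x+y) ≈ 0.4437.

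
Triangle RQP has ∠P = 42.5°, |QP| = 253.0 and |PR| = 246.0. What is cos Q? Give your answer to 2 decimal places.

0.40

By the law of cosines, |RQ|² = |QP|² + |PR|² − 2·|QP|·|PR|·cos P = 32752, so |RQ| ≈ 180.97.
Law of cosines again: cos Q = (|RQ|² + |QP|² − |PR|²)/(2·|RQ|·|QP|) ≈ 0.39580, so ∠Q ≈ 66.68°.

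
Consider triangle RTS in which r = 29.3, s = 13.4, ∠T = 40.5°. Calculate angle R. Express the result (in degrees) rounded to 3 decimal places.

By the law of cosines, t² = s² + r² − 2·s·r·cos T = 440.95, so t ≈ 20.999.
Law of cosines again: cos R = (t² + s² − r²)/(2·t·s) ≈ -0.42288, so ∠R ≈ 115.02°.

115.016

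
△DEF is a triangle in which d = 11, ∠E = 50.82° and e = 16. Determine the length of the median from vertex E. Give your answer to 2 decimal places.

m_E ≈ 14.37

Law of sines: sin D = d·sin E/e ≈ 0.53293.
Since e ≥ d, only the acute value applies: ∠D ≈ 32.20°.
Then ∠F = 180° − ∠E − ∠D ≈ 96.98°.
Law of sines gives f = e·sin F/sin E ≈ 20.488.
Median from E: ½√(2·f² + 2·d² − e²) ≈ 14.366.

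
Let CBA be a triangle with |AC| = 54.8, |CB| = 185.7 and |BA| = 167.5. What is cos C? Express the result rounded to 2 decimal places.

cos C ≈ 0.46

By the law of cosines, cos C = (|AC|² + |CB|² − |BA|²) / (2·|AC|·|CB|) ≈ 0.46339, so ∠C ≈ 1.089 rad.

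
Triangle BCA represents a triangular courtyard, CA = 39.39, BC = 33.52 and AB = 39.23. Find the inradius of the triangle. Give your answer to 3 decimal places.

r ≈ 10.629

Semiperimeter s = (39.39 + 39.23 + 33.52)/2 = 56.07.
Heron's formula: area = √(56.07·16.68·16.84·22.55) ≈ 595.95.
Inradius = area/s = 595.95/56.07 ≈ 10.629.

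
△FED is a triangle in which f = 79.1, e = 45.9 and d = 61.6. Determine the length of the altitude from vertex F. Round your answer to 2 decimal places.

Semiperimeter s = (79.1 + 45.9 + 61.6)/2 = 93.3.
Heron's formula: area = √(93.3·14.2·47.4·31.7) ≈ 1410.9.
The altitude from F has length 2·area/f ≈ 35.674.

h_F ≈ 35.67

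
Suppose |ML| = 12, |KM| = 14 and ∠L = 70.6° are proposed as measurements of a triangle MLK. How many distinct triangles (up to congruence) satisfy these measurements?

|ML|·sin L = 12·sin(70.6°) ≈ 11.32.
Since |KM| ≥ |ML|, exactly one triangle exists.

1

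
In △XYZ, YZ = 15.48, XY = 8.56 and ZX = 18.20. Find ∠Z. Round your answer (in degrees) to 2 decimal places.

∠Z ≈ 27.98°

By the law of cosines, cos Z = (YZ² + ZX² − XY²) / (2·YZ·ZX) ≈ 0.88309, so ∠Z ≈ 27.98°.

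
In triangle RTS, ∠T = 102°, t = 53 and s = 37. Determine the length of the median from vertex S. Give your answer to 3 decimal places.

Law of sines: sin S = s·sin T/t ≈ 0.68286.
Since t ≥ s, only the acute value applies: ∠S ≈ 43.07°.
Then ∠R = 180° − ∠T − ∠S ≈ 34.93°.
Law of sines gives r = t·sin R/sin T ≈ 31.026.
Median from S: ½√(2·r² + 2·t² − s²) ≈ 39.288.

m_S ≈ 39.288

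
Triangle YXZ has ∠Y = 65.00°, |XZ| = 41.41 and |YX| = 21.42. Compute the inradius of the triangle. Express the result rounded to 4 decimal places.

8.1673

Law of sines: sin Z = |YX|·sin Y/|XZ| ≈ 0.46880.
Since |XZ| ≥ |YX|, only the acute value applies: ∠Z ≈ 27.96°.
Then ∠X = 180° − ∠Y − ∠Z ≈ 87.04°.
Law of sines gives |ZY| = |XZ|·sin X/sin Y ≈ 45.63.
Area = ½·|XZ|·|YX|·sin X ≈ 442.91.
Semiperimeter s = (41.41+45.63+21.42)/2 = 54.23.
Inradius = area/s = 442.91/54.23 ≈ 8.1673.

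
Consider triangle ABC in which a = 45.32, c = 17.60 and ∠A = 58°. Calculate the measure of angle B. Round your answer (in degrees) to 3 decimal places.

∠B ≈ 102.771°

Law of sines: sin C = c·sin A/a ≈ 0.32934.
Since a ≥ c, only the acute value applies: ∠C ≈ 19.23°.
Then ∠B = 180° − ∠A − ∠C ≈ 102.77°.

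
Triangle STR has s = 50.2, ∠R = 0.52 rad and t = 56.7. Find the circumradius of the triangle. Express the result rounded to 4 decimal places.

28.3677

By the law of cosines, r² = s² + t² − 2·s·t·cos R = 794.71, so r ≈ 28.191.
Area = ½·s·t·sin R ≈ 707.14.
Circumradius = r/(2 sin R) ≈ 28.368.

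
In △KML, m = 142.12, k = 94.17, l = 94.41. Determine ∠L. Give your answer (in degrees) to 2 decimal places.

By the law of cosines, cos L = (k² + m² − l²) / (2·k·m) ≈ 0.75290, so ∠L ≈ 41.16°.

∠L ≈ 41.16°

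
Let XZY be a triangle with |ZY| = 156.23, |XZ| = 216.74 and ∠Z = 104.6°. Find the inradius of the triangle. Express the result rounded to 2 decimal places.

r ≈ 48.88

By the law of cosines, |YX|² = |XZ|² + |ZY|² − 2·|XZ|·|ZY|·cos Z = 88455, so |YX| ≈ 297.41.
Area = ½·|XZ|·|ZY|·sin Z ≈ 16384.
Semiperimeter s = (156.23+297.41+216.74)/2 = 335.19.
Inradius = area/s = 16384/335.19 ≈ 48.879.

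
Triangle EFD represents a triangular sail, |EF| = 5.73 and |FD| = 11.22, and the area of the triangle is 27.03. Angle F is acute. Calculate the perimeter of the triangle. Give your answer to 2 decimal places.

26.39

From area = ½·|EF|·|FD|·sin F, we get sin F = 2·area/(|EF|·|FD|) ≈ 0.84087.
Taking the acute solution, ∠F ≈ 57.23°.
Law of cosines then gives |DE| ≈ 9.4408.
Perimeter = 11.22 + 9.4408 + 5.73 = 26.391.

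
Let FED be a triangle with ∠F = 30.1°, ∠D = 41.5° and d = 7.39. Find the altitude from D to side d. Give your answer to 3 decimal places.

5.307

The third angle is ∠E = 180° − ∠D − ∠F = 108.40°.
Law of sines: f = d·sin F/sin D ≈ 5.5932.
Law of sines: e = d·sin E/sin D ≈ 10.583.
Area = ½·d·f·sin E ≈ 19.61.
The altitude from D has length 2·area/d ≈ 5.3073.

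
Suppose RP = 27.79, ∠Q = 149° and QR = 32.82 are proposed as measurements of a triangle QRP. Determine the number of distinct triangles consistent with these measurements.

0

QR·sin Q = 32.82·sin(149°) ≈ 16.9.
Since ∠Q is not acute, a triangle exists only if RP > QR; here RP ≤ QR, so there is no triangle.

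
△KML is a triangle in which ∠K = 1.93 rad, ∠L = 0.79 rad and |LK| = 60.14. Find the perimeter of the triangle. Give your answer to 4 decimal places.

302.1217

The third angle is ∠M = π − ∠L − ∠K = 0.422 rad.
Law of sines: |ML| = |LK|·sin K/sin M ≈ 137.58.
Law of sines: |KM| = |LK|·sin L/sin M ≈ 104.4.
Semiperimeter s = (137.58+60.14+104.4)/2 = 151.06.
Perimeter = 137.58 + 60.14 + 104.4 = 302.12.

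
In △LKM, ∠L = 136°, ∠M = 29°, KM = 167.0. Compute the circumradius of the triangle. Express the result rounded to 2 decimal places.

The third angle is ∠K = 180° − ∠M − ∠L = 15.00°.
Law of sines: ML = KM·sin K/sin L ≈ 62.222.
Law of sines: LK = KM·sin M/sin L ≈ 116.55.
Circumradius = KM/(2 sin L) ≈ 120.2.

R ≈ 120.20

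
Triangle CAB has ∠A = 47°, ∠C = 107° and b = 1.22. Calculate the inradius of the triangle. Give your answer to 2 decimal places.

The third angle is ∠B = 180° − ∠C − ∠A = 26.00°.
Law of sines: c = b·sin C/sin B ≈ 2.6614.
Law of sines: a = b·sin A/sin B ≈ 2.0354.
Area = ½·b·c·sin A ≈ 1.1873.
Semiperimeter s = (2.6614+2.0354+1.22)/2 = 2.9584.
Inradius = area/s = 1.1873/2.9584 ≈ 0.40134.

r ≈ 0.40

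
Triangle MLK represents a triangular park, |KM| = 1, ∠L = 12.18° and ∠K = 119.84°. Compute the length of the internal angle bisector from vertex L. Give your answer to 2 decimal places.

The third angle is ∠M = 180° − ∠L − ∠K = 47.98°.
Law of sines: |LK| = |KM|·sin M/sin L ≈ 3.5212.
Law of sines: |ML| = |KM|·sin K/sin L ≈ 4.1113.
The bisector from L has length 2·|ML|·|LK|·cos(∠L/2)/(|ML|+|LK|) ≈ 3.772.

3.77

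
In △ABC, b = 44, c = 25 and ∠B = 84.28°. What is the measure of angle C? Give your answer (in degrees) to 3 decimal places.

Law of sines: sin C = c·sin B/b ≈ 0.56535.
Since b ≥ c, only the acute value applies: ∠C ≈ 34.43°.
Then ∠A = 180° − ∠B − ∠C ≈ 61.29°.

34.427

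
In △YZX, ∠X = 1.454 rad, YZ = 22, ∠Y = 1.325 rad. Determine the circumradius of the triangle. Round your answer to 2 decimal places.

R ≈ 11.08

The third angle is ∠Z = π − ∠X − ∠Y = 0.363 rad.
Law of sines: ZX = YZ·sin Y/sin X ≈ 21.485.
Law of sines: XY = YZ·sin Z/sin X ≈ 7.8569.
Circumradius = YZ/(2 sin X) ≈ 11.075.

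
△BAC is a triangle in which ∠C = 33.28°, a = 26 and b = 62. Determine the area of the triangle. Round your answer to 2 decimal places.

Area = ½·b·a·sin C ≈ 442.28.

442.28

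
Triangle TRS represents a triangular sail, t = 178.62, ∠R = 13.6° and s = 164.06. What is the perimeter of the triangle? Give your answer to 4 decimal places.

385.7535

By the law of cosines, r² = s² + t² − 2·s·t·cos R = 1855.3, so r ≈ 43.073.
Semiperimeter p = (178.62+43.073+164.06)/2 = 192.88.
Perimeter = 178.62 + 43.073 + 164.06 = 385.75.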